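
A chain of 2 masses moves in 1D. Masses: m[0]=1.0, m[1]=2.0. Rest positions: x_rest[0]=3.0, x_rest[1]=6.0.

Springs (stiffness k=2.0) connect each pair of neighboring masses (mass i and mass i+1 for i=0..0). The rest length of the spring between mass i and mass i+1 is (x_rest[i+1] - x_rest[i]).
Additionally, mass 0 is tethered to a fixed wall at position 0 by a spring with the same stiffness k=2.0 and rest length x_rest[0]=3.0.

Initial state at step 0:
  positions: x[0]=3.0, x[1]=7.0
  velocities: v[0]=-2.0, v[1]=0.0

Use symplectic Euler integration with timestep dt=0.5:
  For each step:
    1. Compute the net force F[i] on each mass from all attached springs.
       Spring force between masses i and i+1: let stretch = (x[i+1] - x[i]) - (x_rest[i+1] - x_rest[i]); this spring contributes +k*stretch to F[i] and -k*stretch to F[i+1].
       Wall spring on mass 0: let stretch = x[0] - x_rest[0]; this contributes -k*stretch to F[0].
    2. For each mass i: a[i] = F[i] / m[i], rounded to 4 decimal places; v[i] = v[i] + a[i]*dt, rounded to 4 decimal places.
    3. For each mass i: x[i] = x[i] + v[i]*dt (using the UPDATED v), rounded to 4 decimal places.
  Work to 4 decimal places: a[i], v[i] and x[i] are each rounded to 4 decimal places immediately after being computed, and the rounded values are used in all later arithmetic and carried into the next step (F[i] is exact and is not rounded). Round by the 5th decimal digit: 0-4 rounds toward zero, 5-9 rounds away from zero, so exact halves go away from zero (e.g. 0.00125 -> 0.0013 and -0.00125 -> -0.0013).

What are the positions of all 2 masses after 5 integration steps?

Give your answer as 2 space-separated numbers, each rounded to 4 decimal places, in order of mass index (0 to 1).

Step 0: x=[3.0000 7.0000] v=[-2.0000 0.0000]
Step 1: x=[2.5000 6.7500] v=[-1.0000 -0.5000]
Step 2: x=[2.8750 6.1875] v=[0.7500 -1.1250]
Step 3: x=[3.4688 5.5469] v=[1.1875 -1.2813]
Step 4: x=[3.3672 5.1367] v=[-0.2032 -0.8204]
Step 5: x=[2.4668 5.0341] v=[-1.8009 -0.2052]

Answer: 2.4668 5.0341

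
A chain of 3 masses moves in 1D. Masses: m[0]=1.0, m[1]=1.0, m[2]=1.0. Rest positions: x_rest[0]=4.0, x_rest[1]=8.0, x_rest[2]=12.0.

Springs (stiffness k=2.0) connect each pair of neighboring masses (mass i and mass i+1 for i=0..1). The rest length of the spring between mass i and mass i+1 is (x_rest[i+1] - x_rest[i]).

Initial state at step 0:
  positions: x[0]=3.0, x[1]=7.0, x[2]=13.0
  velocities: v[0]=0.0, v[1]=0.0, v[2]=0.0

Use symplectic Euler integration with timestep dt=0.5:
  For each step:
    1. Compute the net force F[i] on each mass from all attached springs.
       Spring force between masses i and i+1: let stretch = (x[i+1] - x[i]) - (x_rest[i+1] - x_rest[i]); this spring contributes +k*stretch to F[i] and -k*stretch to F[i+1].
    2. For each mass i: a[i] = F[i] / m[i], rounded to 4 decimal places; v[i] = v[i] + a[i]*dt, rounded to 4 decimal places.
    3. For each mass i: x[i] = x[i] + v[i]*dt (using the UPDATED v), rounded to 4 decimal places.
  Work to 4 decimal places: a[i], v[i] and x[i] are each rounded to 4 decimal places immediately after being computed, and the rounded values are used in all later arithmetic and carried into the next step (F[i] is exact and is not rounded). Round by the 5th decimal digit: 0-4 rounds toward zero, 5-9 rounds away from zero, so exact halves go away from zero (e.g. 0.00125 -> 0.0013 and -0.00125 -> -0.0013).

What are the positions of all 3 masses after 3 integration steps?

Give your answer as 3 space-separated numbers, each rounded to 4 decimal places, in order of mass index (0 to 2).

Answer: 4.5000 7.7500 10.7500

Derivation:
Step 0: x=[3.0000 7.0000 13.0000] v=[0.0000 0.0000 0.0000]
Step 1: x=[3.0000 8.0000 12.0000] v=[0.0000 2.0000 -2.0000]
Step 2: x=[3.5000 8.5000 11.0000] v=[1.0000 1.0000 -2.0000]
Step 3: x=[4.5000 7.7500 10.7500] v=[2.0000 -1.5000 -0.5000]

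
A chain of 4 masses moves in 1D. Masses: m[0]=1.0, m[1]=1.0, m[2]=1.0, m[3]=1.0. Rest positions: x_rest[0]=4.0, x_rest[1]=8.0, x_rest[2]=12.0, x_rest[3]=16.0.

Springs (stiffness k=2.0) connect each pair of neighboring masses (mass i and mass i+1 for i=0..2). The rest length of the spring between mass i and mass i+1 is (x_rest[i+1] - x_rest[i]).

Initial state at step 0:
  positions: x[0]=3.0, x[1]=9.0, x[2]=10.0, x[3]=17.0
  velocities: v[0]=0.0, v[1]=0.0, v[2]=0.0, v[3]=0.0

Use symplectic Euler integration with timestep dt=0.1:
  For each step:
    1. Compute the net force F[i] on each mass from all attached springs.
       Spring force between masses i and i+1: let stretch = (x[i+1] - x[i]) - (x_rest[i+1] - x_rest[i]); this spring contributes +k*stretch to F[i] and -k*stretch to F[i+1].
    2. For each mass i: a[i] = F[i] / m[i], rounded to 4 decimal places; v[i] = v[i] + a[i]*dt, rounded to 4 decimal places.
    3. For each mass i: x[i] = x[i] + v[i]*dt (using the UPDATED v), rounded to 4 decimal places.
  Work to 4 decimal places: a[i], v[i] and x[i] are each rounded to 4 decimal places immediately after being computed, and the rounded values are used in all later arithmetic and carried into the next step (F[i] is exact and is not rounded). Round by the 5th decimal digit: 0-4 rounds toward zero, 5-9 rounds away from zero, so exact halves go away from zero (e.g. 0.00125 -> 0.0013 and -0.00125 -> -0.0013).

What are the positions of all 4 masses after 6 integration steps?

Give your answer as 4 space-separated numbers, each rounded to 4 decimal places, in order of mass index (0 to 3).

Step 0: x=[3.0000 9.0000 10.0000 17.0000] v=[0.0000 0.0000 0.0000 0.0000]
Step 1: x=[3.0400 8.9000 10.1200 16.9400] v=[0.4000 -1.0000 1.2000 -0.6000]
Step 2: x=[3.1172 8.7072 10.3520 16.8236] v=[0.7720 -1.9280 2.3200 -1.1640]
Step 3: x=[3.2262 8.4355 10.6805 16.6578] v=[1.0900 -2.7170 3.2854 -1.6583]
Step 4: x=[3.3594 8.1045 11.0837 16.4524] v=[1.3319 -3.3099 4.0319 -2.0538]
Step 5: x=[3.5075 7.7382 11.5347 16.2197] v=[1.4809 -3.6631 4.5098 -2.3275]
Step 6: x=[3.6602 7.3632 12.0035 15.9733] v=[1.5270 -3.7499 4.6875 -2.4645]

Answer: 3.6602 7.3632 12.0035 15.9733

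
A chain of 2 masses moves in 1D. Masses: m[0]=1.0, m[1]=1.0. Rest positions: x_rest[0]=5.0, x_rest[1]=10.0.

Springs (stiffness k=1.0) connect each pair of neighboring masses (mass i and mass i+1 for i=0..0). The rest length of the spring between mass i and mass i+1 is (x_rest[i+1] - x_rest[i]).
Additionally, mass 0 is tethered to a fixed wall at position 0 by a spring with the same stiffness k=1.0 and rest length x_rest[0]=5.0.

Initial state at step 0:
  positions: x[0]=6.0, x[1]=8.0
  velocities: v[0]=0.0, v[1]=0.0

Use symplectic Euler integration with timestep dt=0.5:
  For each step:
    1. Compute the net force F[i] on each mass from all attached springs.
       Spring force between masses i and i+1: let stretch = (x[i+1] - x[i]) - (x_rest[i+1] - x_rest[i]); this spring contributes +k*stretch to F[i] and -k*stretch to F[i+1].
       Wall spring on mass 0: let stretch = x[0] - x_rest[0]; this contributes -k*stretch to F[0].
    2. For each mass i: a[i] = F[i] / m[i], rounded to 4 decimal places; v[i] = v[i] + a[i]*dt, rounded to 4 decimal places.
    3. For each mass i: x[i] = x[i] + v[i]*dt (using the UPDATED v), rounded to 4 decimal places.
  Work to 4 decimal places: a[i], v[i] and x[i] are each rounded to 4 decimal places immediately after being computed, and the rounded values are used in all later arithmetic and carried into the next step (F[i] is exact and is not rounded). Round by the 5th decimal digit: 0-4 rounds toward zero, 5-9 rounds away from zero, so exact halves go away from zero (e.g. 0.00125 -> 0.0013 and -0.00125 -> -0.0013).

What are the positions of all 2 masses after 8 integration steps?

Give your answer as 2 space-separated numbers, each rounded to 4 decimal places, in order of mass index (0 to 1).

Step 0: x=[6.0000 8.0000] v=[0.0000 0.0000]
Step 1: x=[5.0000 8.7500] v=[-2.0000 1.5000]
Step 2: x=[3.6875 9.8125] v=[-2.6250 2.1250]
Step 3: x=[2.9844 10.5938] v=[-1.4063 1.5625]
Step 4: x=[3.4375 10.7227] v=[0.9062 0.2578]
Step 5: x=[4.8526 10.2803] v=[2.8301 -0.8848]
Step 6: x=[6.4115 9.7310] v=[3.1177 -1.0987]
Step 7: x=[7.1974 9.6018] v=[1.5717 -0.2585]
Step 8: x=[6.7850 10.1215] v=[-0.8248 1.0393]

Answer: 6.7850 10.1215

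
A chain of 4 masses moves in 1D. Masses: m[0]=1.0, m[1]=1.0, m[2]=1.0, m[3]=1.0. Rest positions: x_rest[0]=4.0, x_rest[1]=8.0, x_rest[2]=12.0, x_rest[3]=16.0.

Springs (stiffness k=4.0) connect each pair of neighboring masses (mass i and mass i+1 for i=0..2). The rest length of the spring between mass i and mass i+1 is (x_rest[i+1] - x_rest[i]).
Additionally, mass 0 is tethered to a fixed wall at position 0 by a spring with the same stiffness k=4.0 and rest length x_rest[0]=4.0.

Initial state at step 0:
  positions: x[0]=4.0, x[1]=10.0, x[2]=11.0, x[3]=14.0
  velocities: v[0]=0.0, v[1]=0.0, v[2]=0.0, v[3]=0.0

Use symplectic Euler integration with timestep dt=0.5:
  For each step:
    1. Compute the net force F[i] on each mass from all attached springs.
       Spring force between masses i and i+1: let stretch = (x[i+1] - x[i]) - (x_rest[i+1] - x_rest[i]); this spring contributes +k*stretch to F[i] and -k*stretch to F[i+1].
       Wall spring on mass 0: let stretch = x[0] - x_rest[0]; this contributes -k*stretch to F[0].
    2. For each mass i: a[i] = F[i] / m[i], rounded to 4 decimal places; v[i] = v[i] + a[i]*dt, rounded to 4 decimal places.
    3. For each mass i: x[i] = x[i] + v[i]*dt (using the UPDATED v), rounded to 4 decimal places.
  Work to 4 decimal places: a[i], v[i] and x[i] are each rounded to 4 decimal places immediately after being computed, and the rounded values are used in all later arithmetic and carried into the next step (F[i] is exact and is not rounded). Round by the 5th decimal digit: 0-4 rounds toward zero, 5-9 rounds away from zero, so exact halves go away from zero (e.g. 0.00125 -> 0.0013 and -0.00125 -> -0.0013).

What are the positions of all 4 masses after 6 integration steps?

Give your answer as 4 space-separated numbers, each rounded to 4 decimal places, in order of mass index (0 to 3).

Step 0: x=[4.0000 10.0000 11.0000 14.0000] v=[0.0000 0.0000 0.0000 0.0000]
Step 1: x=[6.0000 5.0000 13.0000 15.0000] v=[4.0000 -10.0000 4.0000 2.0000]
Step 2: x=[1.0000 9.0000 9.0000 18.0000] v=[-10.0000 8.0000 -8.0000 6.0000]
Step 3: x=[3.0000 5.0000 14.0000 16.0000] v=[4.0000 -8.0000 10.0000 -4.0000]
Step 4: x=[4.0000 8.0000 12.0000 16.0000] v=[2.0000 6.0000 -4.0000 0.0000]
Step 5: x=[5.0000 11.0000 10.0000 16.0000] v=[2.0000 6.0000 -4.0000 0.0000]
Step 6: x=[7.0000 7.0000 15.0000 14.0000] v=[4.0000 -8.0000 10.0000 -4.0000]

Answer: 7.0000 7.0000 15.0000 14.0000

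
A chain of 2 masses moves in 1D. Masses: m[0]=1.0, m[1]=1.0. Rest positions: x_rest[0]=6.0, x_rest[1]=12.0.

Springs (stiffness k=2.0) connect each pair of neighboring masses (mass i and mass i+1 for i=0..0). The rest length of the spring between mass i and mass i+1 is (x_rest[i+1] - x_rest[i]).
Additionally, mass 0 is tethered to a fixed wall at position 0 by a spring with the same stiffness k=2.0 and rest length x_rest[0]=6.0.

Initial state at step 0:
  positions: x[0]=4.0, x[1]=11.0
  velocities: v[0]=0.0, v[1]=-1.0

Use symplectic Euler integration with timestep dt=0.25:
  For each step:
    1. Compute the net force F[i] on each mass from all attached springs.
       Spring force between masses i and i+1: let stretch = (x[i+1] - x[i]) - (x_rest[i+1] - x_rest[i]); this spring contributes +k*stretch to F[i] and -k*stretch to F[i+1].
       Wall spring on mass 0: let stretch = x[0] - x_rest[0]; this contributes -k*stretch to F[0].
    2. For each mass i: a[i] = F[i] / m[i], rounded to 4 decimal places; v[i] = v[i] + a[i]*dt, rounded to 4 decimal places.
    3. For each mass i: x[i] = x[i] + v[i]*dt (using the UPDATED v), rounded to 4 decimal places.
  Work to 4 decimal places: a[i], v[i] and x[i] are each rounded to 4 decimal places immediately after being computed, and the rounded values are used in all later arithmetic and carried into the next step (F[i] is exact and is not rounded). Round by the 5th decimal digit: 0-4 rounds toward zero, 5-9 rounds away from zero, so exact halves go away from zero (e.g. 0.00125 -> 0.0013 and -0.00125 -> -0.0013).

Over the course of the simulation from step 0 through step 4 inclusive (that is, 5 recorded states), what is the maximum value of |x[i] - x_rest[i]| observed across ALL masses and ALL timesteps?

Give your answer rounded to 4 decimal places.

Step 0: x=[4.0000 11.0000] v=[0.0000 -1.0000]
Step 1: x=[4.3750 10.6250] v=[1.5000 -1.5000]
Step 2: x=[4.9844 10.2188] v=[2.4375 -1.6250]
Step 3: x=[5.6250 9.9083] v=[2.5625 -1.2422]
Step 4: x=[6.0979 9.8123] v=[1.8917 -0.3839]
Max displacement = 2.1877

Answer: 2.1877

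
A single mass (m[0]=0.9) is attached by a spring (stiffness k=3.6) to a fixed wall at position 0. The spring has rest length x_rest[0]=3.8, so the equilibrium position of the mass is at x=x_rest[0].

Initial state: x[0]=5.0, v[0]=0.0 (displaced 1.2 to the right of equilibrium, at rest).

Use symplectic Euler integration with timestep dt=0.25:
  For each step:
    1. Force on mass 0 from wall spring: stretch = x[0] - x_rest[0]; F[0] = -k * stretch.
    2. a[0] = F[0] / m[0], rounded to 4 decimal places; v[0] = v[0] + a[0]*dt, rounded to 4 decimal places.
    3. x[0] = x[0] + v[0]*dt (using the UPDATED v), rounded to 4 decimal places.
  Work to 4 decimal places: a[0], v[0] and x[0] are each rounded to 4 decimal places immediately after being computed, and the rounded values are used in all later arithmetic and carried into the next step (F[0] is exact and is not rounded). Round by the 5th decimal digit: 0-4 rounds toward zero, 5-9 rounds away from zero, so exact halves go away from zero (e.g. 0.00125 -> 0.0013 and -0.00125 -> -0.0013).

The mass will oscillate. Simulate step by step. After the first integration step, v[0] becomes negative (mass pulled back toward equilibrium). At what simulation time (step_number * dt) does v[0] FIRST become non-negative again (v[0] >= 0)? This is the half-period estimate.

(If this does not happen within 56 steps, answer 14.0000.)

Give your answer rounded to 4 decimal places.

Step 0: x=[5.0000] v=[0.0000]
Step 1: x=[4.7000] v=[-1.2000]
Step 2: x=[4.1750] v=[-2.1000]
Step 3: x=[3.5563] v=[-2.4750]
Step 4: x=[2.9985] v=[-2.2313]
Step 5: x=[2.6411] v=[-1.4298]
Step 6: x=[2.5734] v=[-0.2709]
Step 7: x=[2.8123] v=[0.9557]
First v>=0 after going negative at step 7, time=1.7500

Answer: 1.7500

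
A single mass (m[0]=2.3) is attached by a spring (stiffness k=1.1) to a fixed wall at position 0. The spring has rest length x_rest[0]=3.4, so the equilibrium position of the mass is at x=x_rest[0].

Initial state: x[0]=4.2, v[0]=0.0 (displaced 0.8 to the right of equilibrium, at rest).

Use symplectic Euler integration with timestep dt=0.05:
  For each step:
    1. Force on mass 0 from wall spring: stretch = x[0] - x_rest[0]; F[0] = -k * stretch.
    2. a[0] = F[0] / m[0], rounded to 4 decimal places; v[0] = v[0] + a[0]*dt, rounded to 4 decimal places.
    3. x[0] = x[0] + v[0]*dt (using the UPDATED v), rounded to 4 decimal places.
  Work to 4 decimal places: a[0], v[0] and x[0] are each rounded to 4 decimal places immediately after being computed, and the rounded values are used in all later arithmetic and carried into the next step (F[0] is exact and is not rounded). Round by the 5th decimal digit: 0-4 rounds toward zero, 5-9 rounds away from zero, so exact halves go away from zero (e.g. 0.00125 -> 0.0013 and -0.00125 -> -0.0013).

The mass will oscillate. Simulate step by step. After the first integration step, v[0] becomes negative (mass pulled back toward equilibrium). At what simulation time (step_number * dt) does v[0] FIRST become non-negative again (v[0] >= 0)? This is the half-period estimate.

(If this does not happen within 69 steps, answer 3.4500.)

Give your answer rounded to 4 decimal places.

Step 0: x=[4.2000] v=[0.0000]
Step 1: x=[4.1990] v=[-0.0191]
Step 2: x=[4.1971] v=[-0.0382]
Step 3: x=[4.1942] v=[-0.0573]
Step 4: x=[4.1904] v=[-0.0763]
Step 5: x=[4.1856] v=[-0.0952]
Step 6: x=[4.1799] v=[-0.1140]
Step 7: x=[4.1733] v=[-0.1327]
Step 8: x=[4.1657] v=[-0.1512]
Step 9: x=[4.1572] v=[-0.1695]
Step 10: x=[4.1478] v=[-0.1876]
Step 11: x=[4.1375] v=[-0.2055]
Step 12: x=[4.1263] v=[-0.2231]
Step 13: x=[4.1143] v=[-0.2405]
Step 14: x=[4.1014] v=[-0.2576]
Step 15: x=[4.0877] v=[-0.2744]
Step 16: x=[4.0732] v=[-0.2908]
Step 17: x=[4.0579] v=[-0.3069]
Step 18: x=[4.0418] v=[-0.3226]
Step 19: x=[4.0249] v=[-0.3379]
Step 20: x=[4.0073] v=[-0.3528]
Step 21: x=[3.9889] v=[-0.3673]
Step 22: x=[3.9698] v=[-0.3814]
Step 23: x=[3.9501] v=[-0.3950]
Step 24: x=[3.9297] v=[-0.4082]
Step 25: x=[3.9087] v=[-0.4209]
Step 26: x=[3.8870] v=[-0.4331]
Step 27: x=[3.8648] v=[-0.4447]
Step 28: x=[3.8420] v=[-0.4558]
Step 29: x=[3.8187] v=[-0.4664]
Step 30: x=[3.7949] v=[-0.4764]
Step 31: x=[3.7706] v=[-0.4858]
Step 32: x=[3.7459] v=[-0.4947]
Step 33: x=[3.7208] v=[-0.5030]
Step 34: x=[3.6953] v=[-0.5107]
Step 35: x=[3.6694] v=[-0.5178]
Step 36: x=[3.6432] v=[-0.5242]
Step 37: x=[3.6167] v=[-0.5300]
Step 38: x=[3.5899] v=[-0.5352]
Step 39: x=[3.5629] v=[-0.5397]
Step 40: x=[3.5357] v=[-0.5436]
Step 41: x=[3.5084] v=[-0.5468]
Step 42: x=[3.4809] v=[-0.5494]
Step 43: x=[3.4533] v=[-0.5513]
Step 44: x=[3.4257] v=[-0.5526]
Step 45: x=[3.3980] v=[-0.5532]
Step 46: x=[3.3703] v=[-0.5532]
Step 47: x=[3.3427] v=[-0.5525]
Step 48: x=[3.3151] v=[-0.5511]
Step 49: x=[3.2876] v=[-0.5491]
Step 50: x=[3.2603] v=[-0.5464]
Step 51: x=[3.2331] v=[-0.5431]
Step 52: x=[3.2061] v=[-0.5391]
Step 53: x=[3.1794] v=[-0.5345]
Step 54: x=[3.1529] v=[-0.5292]
Step 55: x=[3.1267] v=[-0.5233]
Step 56: x=[3.1009] v=[-0.5168]
Step 57: x=[3.0754] v=[-0.5097]
Step 58: x=[3.0503] v=[-0.5019]
Step 59: x=[3.0256] v=[-0.4935]
Step 60: x=[3.0014] v=[-0.4845]
Step 61: x=[2.9777] v=[-0.4750]
Step 62: x=[2.9545] v=[-0.4649]
Step 63: x=[2.9318] v=[-0.4542]
Step 64: x=[2.9097] v=[-0.4430]
Step 65: x=[2.8881] v=[-0.4313]
Step 66: x=[2.8671] v=[-0.4191]
Step 67: x=[2.8468] v=[-0.4064]
Step 68: x=[2.8271] v=[-0.3932]
Step 69: x=[2.8081] v=[-0.3795]
v[0] did not become non-negative within 69 steps; using fallback time=3.4500

Answer: 3.4500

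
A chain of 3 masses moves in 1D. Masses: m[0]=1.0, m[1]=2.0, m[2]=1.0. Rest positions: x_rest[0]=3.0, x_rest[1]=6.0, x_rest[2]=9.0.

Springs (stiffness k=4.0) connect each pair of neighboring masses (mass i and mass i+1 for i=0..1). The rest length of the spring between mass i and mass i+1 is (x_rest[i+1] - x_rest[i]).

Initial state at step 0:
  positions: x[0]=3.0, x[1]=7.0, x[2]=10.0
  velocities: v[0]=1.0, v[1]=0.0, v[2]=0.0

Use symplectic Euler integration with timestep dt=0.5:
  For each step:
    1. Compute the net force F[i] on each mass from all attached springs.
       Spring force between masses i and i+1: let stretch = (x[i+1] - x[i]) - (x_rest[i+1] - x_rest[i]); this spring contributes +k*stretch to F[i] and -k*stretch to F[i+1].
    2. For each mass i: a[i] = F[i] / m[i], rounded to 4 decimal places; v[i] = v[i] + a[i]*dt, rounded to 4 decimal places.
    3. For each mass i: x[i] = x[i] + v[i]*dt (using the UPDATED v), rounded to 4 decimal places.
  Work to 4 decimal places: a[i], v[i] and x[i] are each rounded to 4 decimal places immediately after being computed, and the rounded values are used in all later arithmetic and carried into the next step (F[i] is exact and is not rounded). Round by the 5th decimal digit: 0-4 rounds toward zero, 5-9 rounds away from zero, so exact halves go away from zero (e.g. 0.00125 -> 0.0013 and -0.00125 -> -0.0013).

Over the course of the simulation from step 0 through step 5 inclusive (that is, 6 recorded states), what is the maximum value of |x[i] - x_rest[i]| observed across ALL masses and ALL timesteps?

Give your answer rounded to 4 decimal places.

Answer: 2.5000

Derivation:
Step 0: x=[3.0000 7.0000 10.0000] v=[1.0000 0.0000 0.0000]
Step 1: x=[4.5000 6.5000 10.0000] v=[3.0000 -1.0000 0.0000]
Step 2: x=[5.0000 6.7500 9.5000] v=[1.0000 0.5000 -1.0000]
Step 3: x=[4.2500 7.5000 9.2500] v=[-1.5000 1.5000 -0.5000]
Step 4: x=[3.7500 7.5000 10.2500] v=[-1.0000 0.0000 2.0000]
Step 5: x=[4.0000 7.0000 11.5000] v=[0.5000 -1.0000 2.5000]
Max displacement = 2.5000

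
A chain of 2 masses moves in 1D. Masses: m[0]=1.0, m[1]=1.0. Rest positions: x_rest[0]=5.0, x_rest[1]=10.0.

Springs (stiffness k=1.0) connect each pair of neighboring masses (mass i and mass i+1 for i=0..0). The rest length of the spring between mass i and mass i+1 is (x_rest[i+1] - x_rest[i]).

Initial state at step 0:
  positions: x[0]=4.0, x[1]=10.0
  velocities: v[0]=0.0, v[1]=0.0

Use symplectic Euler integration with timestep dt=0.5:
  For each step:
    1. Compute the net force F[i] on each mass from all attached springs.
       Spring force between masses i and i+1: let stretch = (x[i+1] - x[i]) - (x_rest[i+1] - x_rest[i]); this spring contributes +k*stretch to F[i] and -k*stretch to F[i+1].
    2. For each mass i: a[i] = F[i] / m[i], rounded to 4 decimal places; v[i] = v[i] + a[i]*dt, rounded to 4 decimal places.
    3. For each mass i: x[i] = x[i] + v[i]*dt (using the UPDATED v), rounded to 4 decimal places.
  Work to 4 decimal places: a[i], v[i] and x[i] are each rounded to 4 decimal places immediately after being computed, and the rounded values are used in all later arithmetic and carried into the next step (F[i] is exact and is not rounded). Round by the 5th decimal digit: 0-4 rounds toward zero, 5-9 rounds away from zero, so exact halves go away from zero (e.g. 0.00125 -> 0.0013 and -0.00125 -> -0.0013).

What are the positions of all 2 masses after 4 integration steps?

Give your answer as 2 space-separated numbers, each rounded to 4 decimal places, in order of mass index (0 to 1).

Answer: 5.0313 8.9688

Derivation:
Step 0: x=[4.0000 10.0000] v=[0.0000 0.0000]
Step 1: x=[4.2500 9.7500] v=[0.5000 -0.5000]
Step 2: x=[4.6250 9.3750] v=[0.7500 -0.7500]
Step 3: x=[4.9375 9.0625] v=[0.6250 -0.6250]
Step 4: x=[5.0313 8.9688] v=[0.1875 -0.1875]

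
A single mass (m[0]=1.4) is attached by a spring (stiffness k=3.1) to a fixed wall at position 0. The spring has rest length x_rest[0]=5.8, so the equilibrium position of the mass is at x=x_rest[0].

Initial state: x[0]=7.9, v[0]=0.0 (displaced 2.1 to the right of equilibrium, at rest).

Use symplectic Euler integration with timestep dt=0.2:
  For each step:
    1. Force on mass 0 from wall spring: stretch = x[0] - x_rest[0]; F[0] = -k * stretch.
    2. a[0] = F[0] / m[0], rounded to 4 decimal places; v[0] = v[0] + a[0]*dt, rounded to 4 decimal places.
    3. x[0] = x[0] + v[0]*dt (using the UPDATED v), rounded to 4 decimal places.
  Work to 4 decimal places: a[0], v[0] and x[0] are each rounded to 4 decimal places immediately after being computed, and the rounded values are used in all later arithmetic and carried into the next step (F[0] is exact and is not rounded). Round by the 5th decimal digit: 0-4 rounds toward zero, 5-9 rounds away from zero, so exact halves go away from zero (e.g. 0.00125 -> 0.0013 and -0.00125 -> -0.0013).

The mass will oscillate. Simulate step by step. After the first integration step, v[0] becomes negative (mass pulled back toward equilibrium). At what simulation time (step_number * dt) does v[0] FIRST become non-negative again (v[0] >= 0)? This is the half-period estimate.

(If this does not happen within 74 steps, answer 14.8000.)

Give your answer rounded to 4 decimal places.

Answer: 2.2000

Derivation:
Step 0: x=[7.9000] v=[0.0000]
Step 1: x=[7.7140] v=[-0.9300]
Step 2: x=[7.3585] v=[-1.7776]
Step 3: x=[6.8649] v=[-2.4678]
Step 4: x=[6.2770] v=[-2.9394]
Step 5: x=[5.6469] v=[-3.1506]
Step 6: x=[5.0303] v=[-3.0828]
Step 7: x=[4.4819] v=[-2.7419]
Step 8: x=[4.0503] v=[-2.1582]
Step 9: x=[3.7736] v=[-1.3833]
Step 10: x=[3.6764] v=[-0.4859]
Step 11: x=[3.7673] v=[0.4546]
First v>=0 after going negative at step 11, time=2.2000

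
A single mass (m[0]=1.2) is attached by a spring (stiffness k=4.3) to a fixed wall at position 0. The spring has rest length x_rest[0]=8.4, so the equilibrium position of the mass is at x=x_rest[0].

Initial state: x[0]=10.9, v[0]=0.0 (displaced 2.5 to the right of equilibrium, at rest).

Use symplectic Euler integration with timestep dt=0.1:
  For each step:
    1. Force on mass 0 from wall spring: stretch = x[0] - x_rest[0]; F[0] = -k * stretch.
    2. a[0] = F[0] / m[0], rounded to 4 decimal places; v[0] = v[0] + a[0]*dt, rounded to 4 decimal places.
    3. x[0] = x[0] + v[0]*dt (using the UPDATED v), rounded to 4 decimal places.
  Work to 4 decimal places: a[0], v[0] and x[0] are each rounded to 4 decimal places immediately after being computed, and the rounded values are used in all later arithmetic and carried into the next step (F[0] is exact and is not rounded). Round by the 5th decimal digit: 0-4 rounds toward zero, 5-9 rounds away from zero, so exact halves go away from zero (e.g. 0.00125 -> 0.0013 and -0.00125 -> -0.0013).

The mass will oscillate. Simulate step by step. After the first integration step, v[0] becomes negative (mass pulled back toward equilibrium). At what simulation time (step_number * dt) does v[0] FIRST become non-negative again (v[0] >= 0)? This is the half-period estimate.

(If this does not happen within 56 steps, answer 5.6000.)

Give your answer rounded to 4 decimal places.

Step 0: x=[10.9000] v=[0.0000]
Step 1: x=[10.8104] v=[-0.8958]
Step 2: x=[10.6345] v=[-1.7595]
Step 3: x=[10.3785] v=[-2.5602]
Step 4: x=[10.0516] v=[-3.2692]
Step 5: x=[9.6655] v=[-3.8610]
Step 6: x=[9.2341] v=[-4.3145]
Step 7: x=[8.7728] v=[-4.6134]
Step 8: x=[8.2981] v=[-4.7470]
Step 9: x=[7.8271] v=[-4.7105]
Step 10: x=[7.3766] v=[-4.5052]
Step 11: x=[6.9628] v=[-4.1385]
Step 12: x=[6.6005] v=[-3.6235]
Step 13: x=[6.3026] v=[-2.9787]
Step 14: x=[6.0799] v=[-2.2271]
Step 15: x=[5.9403] v=[-1.3957]
Step 16: x=[5.8889] v=[-0.5143]
Step 17: x=[5.9275] v=[0.3855]
First v>=0 after going negative at step 17, time=1.7000

Answer: 1.7000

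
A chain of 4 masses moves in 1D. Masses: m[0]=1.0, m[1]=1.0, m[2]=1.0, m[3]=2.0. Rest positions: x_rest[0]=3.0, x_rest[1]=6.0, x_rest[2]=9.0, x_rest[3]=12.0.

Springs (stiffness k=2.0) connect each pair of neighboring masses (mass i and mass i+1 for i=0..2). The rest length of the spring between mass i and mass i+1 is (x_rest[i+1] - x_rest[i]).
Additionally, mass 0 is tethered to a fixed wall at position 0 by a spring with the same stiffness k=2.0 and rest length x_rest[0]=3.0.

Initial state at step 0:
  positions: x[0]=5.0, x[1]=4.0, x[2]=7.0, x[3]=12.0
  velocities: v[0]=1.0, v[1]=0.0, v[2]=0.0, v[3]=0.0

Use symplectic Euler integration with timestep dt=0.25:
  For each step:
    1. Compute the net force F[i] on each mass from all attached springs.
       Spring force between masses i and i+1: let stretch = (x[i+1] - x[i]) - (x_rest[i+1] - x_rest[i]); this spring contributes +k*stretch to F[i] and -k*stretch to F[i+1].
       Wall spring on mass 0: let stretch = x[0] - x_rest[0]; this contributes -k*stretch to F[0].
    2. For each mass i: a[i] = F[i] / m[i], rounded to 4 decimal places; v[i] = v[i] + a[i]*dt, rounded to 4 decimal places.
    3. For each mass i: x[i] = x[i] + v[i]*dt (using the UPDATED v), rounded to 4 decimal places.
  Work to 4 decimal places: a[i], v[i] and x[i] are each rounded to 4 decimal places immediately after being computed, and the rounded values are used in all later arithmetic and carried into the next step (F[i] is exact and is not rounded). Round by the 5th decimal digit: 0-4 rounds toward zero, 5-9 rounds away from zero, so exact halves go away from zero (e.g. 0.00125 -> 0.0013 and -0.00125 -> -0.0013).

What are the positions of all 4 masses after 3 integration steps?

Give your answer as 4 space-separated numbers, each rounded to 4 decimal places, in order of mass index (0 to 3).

Answer: 2.1836 6.2481 8.4092 11.3647

Derivation:
Step 0: x=[5.0000 4.0000 7.0000 12.0000] v=[1.0000 0.0000 0.0000 0.0000]
Step 1: x=[4.5000 4.5000 7.2500 11.8750] v=[-2.0000 2.0000 1.0000 -0.5000]
Step 2: x=[3.4375 5.3438 7.7344 11.6484] v=[-4.2500 3.3750 1.9375 -0.9063]
Step 3: x=[2.1836 6.2481 8.4092 11.3647] v=[-5.0156 3.6172 2.6992 -1.1348]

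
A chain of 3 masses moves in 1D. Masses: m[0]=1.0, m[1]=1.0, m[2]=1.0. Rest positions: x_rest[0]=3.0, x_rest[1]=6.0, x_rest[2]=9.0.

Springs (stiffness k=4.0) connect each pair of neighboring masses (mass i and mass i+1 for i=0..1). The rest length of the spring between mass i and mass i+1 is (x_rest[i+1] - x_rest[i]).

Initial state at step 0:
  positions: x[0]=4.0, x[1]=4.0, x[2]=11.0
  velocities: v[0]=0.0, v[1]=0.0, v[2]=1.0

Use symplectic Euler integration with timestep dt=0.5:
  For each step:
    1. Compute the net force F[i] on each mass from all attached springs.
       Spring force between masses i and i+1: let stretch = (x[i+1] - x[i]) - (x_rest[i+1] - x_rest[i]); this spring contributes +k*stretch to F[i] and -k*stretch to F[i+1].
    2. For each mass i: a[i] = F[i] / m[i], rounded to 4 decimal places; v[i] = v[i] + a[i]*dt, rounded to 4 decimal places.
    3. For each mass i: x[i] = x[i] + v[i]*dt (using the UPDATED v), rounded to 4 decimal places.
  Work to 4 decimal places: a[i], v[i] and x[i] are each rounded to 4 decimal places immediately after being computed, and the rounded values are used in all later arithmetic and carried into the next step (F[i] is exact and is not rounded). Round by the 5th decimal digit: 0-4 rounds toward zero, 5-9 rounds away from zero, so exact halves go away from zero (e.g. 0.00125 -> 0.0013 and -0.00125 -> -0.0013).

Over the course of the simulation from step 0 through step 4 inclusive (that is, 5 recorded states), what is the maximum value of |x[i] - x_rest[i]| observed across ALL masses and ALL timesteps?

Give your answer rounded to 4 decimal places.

Step 0: x=[4.0000 4.0000 11.0000] v=[0.0000 0.0000 1.0000]
Step 1: x=[1.0000 11.0000 7.5000] v=[-6.0000 14.0000 -7.0000]
Step 2: x=[5.0000 4.5000 10.5000] v=[8.0000 -13.0000 6.0000]
Step 3: x=[5.5000 4.5000 10.5000] v=[1.0000 0.0000 0.0000]
Step 4: x=[2.0000 11.5000 7.5000] v=[-7.0000 14.0000 -6.0000]
Max displacement = 5.5000

Answer: 5.5000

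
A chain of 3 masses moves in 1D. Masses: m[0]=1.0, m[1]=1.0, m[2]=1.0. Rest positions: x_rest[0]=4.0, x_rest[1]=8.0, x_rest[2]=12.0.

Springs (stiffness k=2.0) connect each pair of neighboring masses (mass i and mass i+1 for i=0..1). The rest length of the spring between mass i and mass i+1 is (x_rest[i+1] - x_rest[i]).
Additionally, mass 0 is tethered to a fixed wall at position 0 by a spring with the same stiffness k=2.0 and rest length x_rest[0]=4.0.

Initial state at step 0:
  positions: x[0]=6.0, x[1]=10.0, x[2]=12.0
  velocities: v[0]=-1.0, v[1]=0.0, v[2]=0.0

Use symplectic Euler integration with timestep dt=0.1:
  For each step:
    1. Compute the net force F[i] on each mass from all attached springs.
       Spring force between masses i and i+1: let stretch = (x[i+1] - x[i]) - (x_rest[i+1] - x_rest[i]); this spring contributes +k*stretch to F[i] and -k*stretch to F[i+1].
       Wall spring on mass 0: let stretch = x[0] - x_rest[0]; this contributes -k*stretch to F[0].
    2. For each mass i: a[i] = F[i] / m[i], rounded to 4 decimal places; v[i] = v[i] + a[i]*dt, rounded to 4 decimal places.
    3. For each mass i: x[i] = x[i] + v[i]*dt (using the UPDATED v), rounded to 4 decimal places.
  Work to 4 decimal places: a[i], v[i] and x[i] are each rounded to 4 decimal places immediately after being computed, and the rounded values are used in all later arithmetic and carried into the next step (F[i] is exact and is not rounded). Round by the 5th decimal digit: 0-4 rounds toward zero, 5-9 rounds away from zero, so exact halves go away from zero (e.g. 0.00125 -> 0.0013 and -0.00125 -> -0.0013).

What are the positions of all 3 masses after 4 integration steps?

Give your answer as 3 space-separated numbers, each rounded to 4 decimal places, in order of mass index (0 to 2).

Answer: 5.2508 9.6044 12.3762

Derivation:
Step 0: x=[6.0000 10.0000 12.0000] v=[-1.0000 0.0000 0.0000]
Step 1: x=[5.8600 9.9600 12.0400] v=[-1.4000 -0.4000 0.4000]
Step 2: x=[5.6848 9.8796 12.1184] v=[-1.7520 -0.8040 0.7840]
Step 3: x=[5.4798 9.7601 12.2320] v=[-2.0500 -1.1952 1.1362]
Step 4: x=[5.2508 9.6044 12.3762] v=[-2.2899 -1.5569 1.4418]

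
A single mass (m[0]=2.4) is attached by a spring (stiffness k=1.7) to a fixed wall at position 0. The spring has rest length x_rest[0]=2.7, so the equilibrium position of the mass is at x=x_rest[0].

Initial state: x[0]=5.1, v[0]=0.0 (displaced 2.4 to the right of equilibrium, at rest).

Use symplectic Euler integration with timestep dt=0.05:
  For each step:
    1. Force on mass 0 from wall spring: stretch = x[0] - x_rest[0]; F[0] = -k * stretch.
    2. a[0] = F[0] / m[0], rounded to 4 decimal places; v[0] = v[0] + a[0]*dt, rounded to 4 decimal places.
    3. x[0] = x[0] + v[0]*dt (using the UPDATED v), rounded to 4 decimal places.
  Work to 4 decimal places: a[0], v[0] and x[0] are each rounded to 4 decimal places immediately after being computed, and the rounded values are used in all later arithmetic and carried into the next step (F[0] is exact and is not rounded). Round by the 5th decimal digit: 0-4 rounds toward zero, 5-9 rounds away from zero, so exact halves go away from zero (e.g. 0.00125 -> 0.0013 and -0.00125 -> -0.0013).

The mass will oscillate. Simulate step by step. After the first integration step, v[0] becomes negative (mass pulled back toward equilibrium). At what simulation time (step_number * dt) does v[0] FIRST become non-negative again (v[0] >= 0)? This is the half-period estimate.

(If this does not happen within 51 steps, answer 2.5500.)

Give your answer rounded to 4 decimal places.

Answer: 2.5500

Derivation:
Step 0: x=[5.1000] v=[0.0000]
Step 1: x=[5.0958] v=[-0.0850]
Step 2: x=[5.0873] v=[-0.1699]
Step 3: x=[5.0746] v=[-0.2545]
Step 4: x=[5.0577] v=[-0.3386]
Step 5: x=[5.0366] v=[-0.4221]
Step 6: x=[5.0114] v=[-0.5049]
Step 7: x=[4.9821] v=[-0.5868]
Step 8: x=[4.9487] v=[-0.6676]
Step 9: x=[4.9113] v=[-0.7472]
Step 10: x=[4.8700] v=[-0.8255]
Step 11: x=[4.8249] v=[-0.9024]
Step 12: x=[4.7760] v=[-0.9777]
Step 13: x=[4.7234] v=[-1.0512]
Step 14: x=[4.6673] v=[-1.1229]
Step 15: x=[4.6077] v=[-1.1926]
Step 16: x=[4.5447] v=[-1.2602]
Step 17: x=[4.4784] v=[-1.3255]
Step 18: x=[4.4090] v=[-1.3885]
Step 19: x=[4.3366] v=[-1.4490]
Step 20: x=[4.2613] v=[-1.5070]
Step 21: x=[4.1832] v=[-1.5623]
Step 22: x=[4.1025] v=[-1.6148]
Step 23: x=[4.0193] v=[-1.6645]
Step 24: x=[3.9337] v=[-1.7112]
Step 25: x=[3.8460] v=[-1.7549]
Step 26: x=[3.7562] v=[-1.7955]
Step 27: x=[3.6646] v=[-1.8329]
Step 28: x=[3.5712] v=[-1.8671]
Step 29: x=[3.4763] v=[-1.8980]
Step 30: x=[3.3800] v=[-1.9255]
Step 31: x=[3.2825] v=[-1.9496]
Step 32: x=[3.1840] v=[-1.9702]
Step 33: x=[3.0846] v=[-1.9873]
Step 34: x=[2.9846] v=[-2.0009]
Step 35: x=[2.8841] v=[-2.0110]
Step 36: x=[2.7832] v=[-2.0175]
Step 37: x=[2.6822] v=[-2.0204]
Step 38: x=[2.5812] v=[-2.0198]
Step 39: x=[2.4804] v=[-2.0156]
Step 40: x=[2.3800] v=[-2.0078]
Step 41: x=[2.2802] v=[-1.9965]
Step 42: x=[2.1811] v=[-1.9816]
Step 43: x=[2.0829] v=[-1.9632]
Step 44: x=[1.9858] v=[-1.9413]
Step 45: x=[1.8900] v=[-1.9160]
Step 46: x=[1.7956] v=[-1.8873]
Step 47: x=[1.7028] v=[-1.8553]
Step 48: x=[1.6118] v=[-1.8200]
Step 49: x=[1.5227] v=[-1.7815]
Step 50: x=[1.4357] v=[-1.7398]
Step 51: x=[1.3510] v=[-1.6950]
v[0] did not become non-negative within 51 steps; using fallback time=2.5500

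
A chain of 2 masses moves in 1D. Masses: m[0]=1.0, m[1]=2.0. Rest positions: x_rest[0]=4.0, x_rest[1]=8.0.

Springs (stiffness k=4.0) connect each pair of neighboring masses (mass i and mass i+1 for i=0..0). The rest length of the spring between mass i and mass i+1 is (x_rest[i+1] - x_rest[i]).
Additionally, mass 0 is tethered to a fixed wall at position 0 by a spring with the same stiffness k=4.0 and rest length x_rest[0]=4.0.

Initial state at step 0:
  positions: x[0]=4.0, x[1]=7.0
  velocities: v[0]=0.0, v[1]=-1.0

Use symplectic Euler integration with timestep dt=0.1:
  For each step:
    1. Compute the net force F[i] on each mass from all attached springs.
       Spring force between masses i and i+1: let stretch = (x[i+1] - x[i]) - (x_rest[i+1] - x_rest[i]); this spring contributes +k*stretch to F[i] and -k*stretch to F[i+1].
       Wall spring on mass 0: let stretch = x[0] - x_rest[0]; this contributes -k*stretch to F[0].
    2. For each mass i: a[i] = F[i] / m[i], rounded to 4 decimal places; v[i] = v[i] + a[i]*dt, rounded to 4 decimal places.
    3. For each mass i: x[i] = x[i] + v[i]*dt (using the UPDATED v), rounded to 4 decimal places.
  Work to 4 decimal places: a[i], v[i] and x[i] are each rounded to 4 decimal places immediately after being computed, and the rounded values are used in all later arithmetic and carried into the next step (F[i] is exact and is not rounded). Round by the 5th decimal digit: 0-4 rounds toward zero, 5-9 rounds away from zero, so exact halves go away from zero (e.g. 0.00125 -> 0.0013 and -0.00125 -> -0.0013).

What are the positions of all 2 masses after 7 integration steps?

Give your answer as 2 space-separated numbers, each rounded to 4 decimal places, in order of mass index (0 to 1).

Step 0: x=[4.0000 7.0000] v=[0.0000 -1.0000]
Step 1: x=[3.9600 6.9200] v=[-0.4000 -0.8000]
Step 2: x=[3.8800 6.8608] v=[-0.8000 -0.5920]
Step 3: x=[3.7640 6.8220] v=[-1.1597 -0.3882]
Step 4: x=[3.6198 6.8020] v=[-1.4421 -0.1998]
Step 5: x=[3.4581 6.7984] v=[-1.6171 -0.0362]
Step 6: x=[3.2917 6.8080] v=[-1.6642 0.0957]
Step 7: x=[3.1343 6.8272] v=[-1.5744 0.1924]

Answer: 3.1343 6.8272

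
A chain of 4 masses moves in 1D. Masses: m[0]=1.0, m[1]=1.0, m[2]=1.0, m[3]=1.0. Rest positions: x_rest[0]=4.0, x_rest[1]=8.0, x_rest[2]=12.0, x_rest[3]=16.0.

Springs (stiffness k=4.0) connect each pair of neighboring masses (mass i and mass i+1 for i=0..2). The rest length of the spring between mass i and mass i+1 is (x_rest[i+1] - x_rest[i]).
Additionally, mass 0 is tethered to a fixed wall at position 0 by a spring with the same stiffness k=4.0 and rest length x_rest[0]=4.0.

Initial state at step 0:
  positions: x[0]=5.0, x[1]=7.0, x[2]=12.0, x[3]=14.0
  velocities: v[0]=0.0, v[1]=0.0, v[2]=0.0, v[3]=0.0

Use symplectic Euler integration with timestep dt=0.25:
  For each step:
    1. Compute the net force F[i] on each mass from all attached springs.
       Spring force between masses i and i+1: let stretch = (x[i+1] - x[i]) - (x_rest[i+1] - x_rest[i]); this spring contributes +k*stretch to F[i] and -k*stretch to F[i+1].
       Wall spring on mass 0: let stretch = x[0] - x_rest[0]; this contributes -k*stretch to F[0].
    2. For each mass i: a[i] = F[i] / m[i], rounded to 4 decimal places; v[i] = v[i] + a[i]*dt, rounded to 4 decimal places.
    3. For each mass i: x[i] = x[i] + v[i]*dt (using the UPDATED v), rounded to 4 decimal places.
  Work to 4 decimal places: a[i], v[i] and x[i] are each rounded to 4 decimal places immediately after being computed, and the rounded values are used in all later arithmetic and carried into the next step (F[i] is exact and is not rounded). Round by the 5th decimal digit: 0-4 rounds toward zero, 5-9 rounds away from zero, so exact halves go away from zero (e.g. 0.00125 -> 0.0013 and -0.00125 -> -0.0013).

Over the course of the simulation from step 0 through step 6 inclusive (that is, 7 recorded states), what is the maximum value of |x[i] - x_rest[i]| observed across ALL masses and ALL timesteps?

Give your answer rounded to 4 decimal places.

Answer: 2.1047

Derivation:
Step 0: x=[5.0000 7.0000 12.0000 14.0000] v=[0.0000 0.0000 0.0000 0.0000]
Step 1: x=[4.2500 7.7500 11.2500 14.5000] v=[-3.0000 3.0000 -3.0000 2.0000]
Step 2: x=[3.3125 8.5000 10.4375 15.1875] v=[-3.7500 3.0000 -3.2500 2.7500]
Step 3: x=[2.8438 8.4375 10.3281 15.6875] v=[-1.8750 -0.2500 -0.4375 2.0000]
Step 4: x=[3.0625 7.4492 11.0859 15.8477] v=[0.8749 -3.9531 3.0313 0.6406]
Step 5: x=[3.6123 6.2734 12.1250 15.8174] v=[2.1991 -4.7031 4.1564 -0.1212]
Step 6: x=[3.9243 5.8953 12.6243 15.8640] v=[1.2479 -1.5126 1.9972 0.1864]
Max displacement = 2.1047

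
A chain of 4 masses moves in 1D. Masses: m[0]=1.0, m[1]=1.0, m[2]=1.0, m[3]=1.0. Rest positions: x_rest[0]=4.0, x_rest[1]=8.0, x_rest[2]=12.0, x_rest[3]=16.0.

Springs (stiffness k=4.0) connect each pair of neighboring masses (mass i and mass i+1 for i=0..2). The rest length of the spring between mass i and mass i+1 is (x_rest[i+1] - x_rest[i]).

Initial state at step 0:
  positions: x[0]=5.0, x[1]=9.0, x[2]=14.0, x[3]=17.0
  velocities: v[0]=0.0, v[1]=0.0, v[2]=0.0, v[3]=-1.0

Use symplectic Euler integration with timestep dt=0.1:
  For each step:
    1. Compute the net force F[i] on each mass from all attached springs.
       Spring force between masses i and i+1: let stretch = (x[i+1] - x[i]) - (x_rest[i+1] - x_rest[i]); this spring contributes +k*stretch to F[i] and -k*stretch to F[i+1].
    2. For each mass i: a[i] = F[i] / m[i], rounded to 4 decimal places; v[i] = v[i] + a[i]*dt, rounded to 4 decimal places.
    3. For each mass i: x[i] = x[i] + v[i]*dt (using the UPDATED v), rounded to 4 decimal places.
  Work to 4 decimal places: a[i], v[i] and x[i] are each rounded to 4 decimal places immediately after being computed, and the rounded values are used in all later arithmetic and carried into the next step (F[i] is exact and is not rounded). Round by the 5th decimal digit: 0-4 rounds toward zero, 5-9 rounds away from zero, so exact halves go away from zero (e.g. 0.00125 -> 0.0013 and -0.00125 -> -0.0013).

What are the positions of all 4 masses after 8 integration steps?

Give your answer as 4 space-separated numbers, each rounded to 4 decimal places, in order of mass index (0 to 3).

Answer: 5.2097 9.4456 12.4145 17.1304

Derivation:
Step 0: x=[5.0000 9.0000 14.0000 17.0000] v=[0.0000 0.0000 0.0000 -1.0000]
Step 1: x=[5.0000 9.0400 13.9200 16.9400] v=[0.0000 0.4000 -0.8000 -0.6000]
Step 2: x=[5.0016 9.1136 13.7656 16.9192] v=[0.0160 0.7360 -1.5440 -0.2080]
Step 3: x=[5.0077 9.2088 13.5513 16.9323] v=[0.0608 0.9520 -2.1434 0.1306]
Step 4: x=[5.0218 9.3097 13.2985 16.9701] v=[0.1412 1.0086 -2.5280 0.3782]
Step 5: x=[5.0474 9.3986 13.0330 17.0211] v=[0.2564 0.8890 -2.6549 0.5096]
Step 6: x=[5.0871 9.4588 12.7817 17.0725] v=[0.3969 0.6023 -2.5134 0.5144]
Step 7: x=[5.1417 9.4771 12.5691 17.1123] v=[0.5456 0.1828 -2.1262 0.3981]
Step 8: x=[5.2097 9.4456 12.4145 17.1304] v=[0.6798 -0.3146 -1.5457 0.1808]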